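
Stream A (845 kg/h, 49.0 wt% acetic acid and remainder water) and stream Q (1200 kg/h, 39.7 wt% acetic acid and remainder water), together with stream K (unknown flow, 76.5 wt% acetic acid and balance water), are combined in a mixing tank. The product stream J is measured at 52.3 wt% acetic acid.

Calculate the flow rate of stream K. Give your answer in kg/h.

Let K be the unknown flow. Total out = 2045 + K.
acetic acid balance: 890.45 + 0.765·K = 0.523·(2045 + K)
(0.765 − 0.523)·K = 0.523×2045 − 890.45 = 179.09
K = 179.09 / 0.242 = 740.02 kg/h

740 kg/h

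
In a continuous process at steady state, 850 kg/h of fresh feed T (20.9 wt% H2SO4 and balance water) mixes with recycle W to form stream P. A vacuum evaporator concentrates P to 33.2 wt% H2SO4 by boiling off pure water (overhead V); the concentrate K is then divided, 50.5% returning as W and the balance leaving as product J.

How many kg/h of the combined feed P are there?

Overall H2SO4 balance (none leaves overhead): H2SO4 in fresh feed = H2SO4 in product, i.e. 850×0.209 = (1−0.505)·K·0.332.
K = 177.65/(0.332×0.495) = 1081 kg/h.
Recycle W = 0.505×1081 = 545.9 kg/h.
Combined feed P = 850 + 545.9 = 1395.9 kg/h.

1396 kg/h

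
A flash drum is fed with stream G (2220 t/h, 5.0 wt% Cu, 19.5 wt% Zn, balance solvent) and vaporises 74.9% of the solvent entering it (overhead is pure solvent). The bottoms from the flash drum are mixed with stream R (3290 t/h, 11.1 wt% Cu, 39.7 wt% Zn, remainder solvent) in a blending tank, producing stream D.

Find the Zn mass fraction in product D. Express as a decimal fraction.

0.409

Vapour removed = 0.749×0.755×2220 = 1255.4 t/h; concentrate = 964.6 t/h.
Zn reaching the mixer = 432.9 (from concentrate) + 3290×0.397 = 1739 t/h.
Product flow = 964.6 + 3290 = 4254.6 t/h; Zn fraction = 0.409.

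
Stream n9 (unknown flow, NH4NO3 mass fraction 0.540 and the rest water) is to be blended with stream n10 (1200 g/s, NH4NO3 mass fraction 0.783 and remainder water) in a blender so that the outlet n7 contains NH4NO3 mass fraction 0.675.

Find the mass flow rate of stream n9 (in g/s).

960 g/s

Let n9 be the unknown flow. Total out = 1200 + n9.
NH4NO3 balance: 939.6 + 0.540·n9 = 0.675·(1200 + n9)
(0.540 − 0.675)·n9 = 0.675×1200 − 939.6 = -129.6
n9 = -129.6 / -0.135 = 960 g/s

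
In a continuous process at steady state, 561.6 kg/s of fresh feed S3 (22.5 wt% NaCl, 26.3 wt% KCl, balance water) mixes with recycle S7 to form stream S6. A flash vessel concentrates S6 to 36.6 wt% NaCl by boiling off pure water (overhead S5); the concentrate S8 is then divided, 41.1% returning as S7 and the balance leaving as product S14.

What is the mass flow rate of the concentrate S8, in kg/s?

586.2 kg/s

Overall NaCl balance (none leaves overhead): NaCl in fresh feed = NaCl in product, i.e. 561.6×0.225 = (1−0.411)·S8·0.366.
S8 = 126.36/(0.366×0.589) = 586.16 kg/s.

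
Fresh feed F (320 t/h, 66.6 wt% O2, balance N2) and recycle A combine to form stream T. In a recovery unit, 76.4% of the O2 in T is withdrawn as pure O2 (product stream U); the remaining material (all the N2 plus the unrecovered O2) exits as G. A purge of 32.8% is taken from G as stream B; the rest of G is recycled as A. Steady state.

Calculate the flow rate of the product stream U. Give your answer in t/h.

193.5 t/h

O2 in T: m_A = 320×0.666 + (1−0.328)·(1−0.764)·m_A, so m_A = 213.12/0.8414 = 253.29 t/h.
Product U = 0.764×253.29 = 193.51 t/h.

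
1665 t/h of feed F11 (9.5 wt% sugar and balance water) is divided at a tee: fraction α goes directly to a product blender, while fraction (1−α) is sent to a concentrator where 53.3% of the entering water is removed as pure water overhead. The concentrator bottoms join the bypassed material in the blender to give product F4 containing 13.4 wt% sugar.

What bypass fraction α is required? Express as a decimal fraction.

All 1665×0.095 = 158.18 t/h of sugar reaches F4, so F4 = 158.18/0.134 = 1180.4 t/h and vapour = 484.59 t/h.
The evaporator receives (1−α)·1665 of feed at 0.905 water and removes 0.533 of that water:
0.533×0.905×(1−α)×1665 = 484.59
(1−α) = 484.59/803.14 = 0.6034;  α = 0.3966.

0.397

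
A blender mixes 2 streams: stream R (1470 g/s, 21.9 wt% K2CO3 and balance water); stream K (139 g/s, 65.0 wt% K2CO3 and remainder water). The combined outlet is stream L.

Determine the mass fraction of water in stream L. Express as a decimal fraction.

Total flow out = 1470 + 139 = 1609 g/s.
water in = 1470×0.781 + 139×0.350 = 1196.7 g/s.
water mass fraction in L = 1196.7/1609 = 0.7438.

0.7438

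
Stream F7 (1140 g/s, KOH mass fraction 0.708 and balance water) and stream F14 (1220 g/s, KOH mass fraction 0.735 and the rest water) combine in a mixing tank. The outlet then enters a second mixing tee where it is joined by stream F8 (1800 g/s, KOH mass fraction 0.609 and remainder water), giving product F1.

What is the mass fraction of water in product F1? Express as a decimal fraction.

Overall, product flow = 4160 g/s.
water in = 1140×0.292 + 1220×0.265 + 1800×0.391 = 1360 g/s.
water fraction in F1 = 0.327.

0.327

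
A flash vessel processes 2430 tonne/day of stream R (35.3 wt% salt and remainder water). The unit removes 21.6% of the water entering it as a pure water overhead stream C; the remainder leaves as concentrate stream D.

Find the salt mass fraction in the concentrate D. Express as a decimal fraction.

salt is not removed: 2430×0.353 = 857.79 tonne/day of salt enters D.
water entering = 2430×0.647 = 1572.2 tonne/day; overhead removed = 0.216×1572.2 = 339.6 tonne/day.
Concentrate = 2430 − 339.6 = 2090.4 tonne/day.
Mass fraction = 857.79/2090.4 = 0.4103.

0.4103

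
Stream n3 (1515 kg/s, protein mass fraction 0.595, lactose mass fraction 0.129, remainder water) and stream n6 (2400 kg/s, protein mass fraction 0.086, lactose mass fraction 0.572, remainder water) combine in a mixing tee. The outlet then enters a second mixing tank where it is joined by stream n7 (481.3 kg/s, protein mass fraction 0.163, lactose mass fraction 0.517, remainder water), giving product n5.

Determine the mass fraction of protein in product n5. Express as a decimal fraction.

Overall, product flow = 4396.3 kg/s.
protein in = 1515×0.595 + 2400×0.086 + 481.3×0.163 = 1186.3 kg/s.
protein fraction in n5 = 0.270.

0.270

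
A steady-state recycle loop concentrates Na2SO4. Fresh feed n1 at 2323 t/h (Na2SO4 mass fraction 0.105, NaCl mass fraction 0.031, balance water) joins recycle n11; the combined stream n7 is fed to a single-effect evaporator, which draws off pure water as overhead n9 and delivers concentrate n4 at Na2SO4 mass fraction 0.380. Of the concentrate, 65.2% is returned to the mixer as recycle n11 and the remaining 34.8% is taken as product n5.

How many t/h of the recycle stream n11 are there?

Overall Na2SO4 balance (none leaves overhead): Na2SO4 in fresh feed = Na2SO4 in product, i.e. 2323×0.105 = (1−0.652)·n4·0.380.
n4 = 243.91/(0.380×0.348) = 1844.5 t/h.
Recycle n11 = 0.652×1844.5 = 1202.6 t/h.

1203 t/h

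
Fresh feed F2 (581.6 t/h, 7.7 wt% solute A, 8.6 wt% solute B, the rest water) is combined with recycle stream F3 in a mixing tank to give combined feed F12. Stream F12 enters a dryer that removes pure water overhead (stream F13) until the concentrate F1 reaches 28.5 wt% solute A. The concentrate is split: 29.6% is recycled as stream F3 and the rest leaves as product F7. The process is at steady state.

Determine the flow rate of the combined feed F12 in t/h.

647.7 t/h

Overall solute A balance (none leaves overhead): solute A in fresh feed = solute A in product, i.e. 581.6×0.077 = (1−0.296)·F1·0.285.
F1 = 44.783/(0.285×0.704) = 223.2 t/h.
Recycle F3 = 0.296×223.2 = 66.068 t/h.
Combined feed F12 = 581.6 + 66.068 = 647.67 t/h.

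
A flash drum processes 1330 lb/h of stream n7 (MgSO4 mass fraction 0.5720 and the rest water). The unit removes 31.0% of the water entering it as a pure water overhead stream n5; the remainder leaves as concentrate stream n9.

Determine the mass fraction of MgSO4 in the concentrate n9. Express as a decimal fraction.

MgSO4 is not removed: 1330×0.572 = 760.76 lb/h of MgSO4 enters n9.
water entering = 1330×0.428 = 569.24 lb/h; overhead removed = 0.310×569.24 = 176.46 lb/h.
Concentrate = 1330 − 176.46 = 1153.5 lb/h.
Mass fraction = 760.76/1153.5 = 0.6595.

0.6595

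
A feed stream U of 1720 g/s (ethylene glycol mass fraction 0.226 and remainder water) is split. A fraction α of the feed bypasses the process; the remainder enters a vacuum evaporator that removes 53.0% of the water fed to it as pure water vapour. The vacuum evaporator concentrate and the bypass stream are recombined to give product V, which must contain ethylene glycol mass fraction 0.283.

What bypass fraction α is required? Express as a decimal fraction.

All 1720×0.226 = 388.72 g/s of ethylene glycol reaches V, so V = 388.72/0.283 = 1373.6 g/s and vapour = 346.43 g/s.
The evaporator receives (1−α)·1720 of feed at 0.774 water and removes 0.530 of that water:
0.530×0.774×(1−α)×1720 = 346.43
(1−α) = 346.43/705.58 = 0.4910;  α = 0.5090.

0.509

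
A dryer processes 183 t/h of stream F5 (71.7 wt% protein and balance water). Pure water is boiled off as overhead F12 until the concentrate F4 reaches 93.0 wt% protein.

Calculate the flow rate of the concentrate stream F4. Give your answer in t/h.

protein is conserved: 183×0.717 = 131.21 t/h all reports to the concentrate.
Concentrate = 131.21/(target fraction) = 141.09 t/h.

141.1 t/h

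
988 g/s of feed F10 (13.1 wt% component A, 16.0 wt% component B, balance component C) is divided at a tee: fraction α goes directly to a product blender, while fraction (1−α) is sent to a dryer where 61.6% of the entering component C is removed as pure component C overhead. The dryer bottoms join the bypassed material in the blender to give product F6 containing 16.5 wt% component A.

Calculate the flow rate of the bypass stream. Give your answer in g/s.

521.9 g/s

All 988×0.131 = 129.43 g/s of component A reaches F6, so F6 = 129.43/0.165 = 784.41 g/s and vapour = 203.59 g/s.
The evaporator receives (1−α)·988 of feed at 0.709 component C and removes 0.616 of that component C:
0.616×0.709×(1−α)×988 = 203.59
(1−α) = 203.59/431.5 = 0.4718;  α = 0.5282.
Bypass flow = 0.5282×988 = 521.85 g/s.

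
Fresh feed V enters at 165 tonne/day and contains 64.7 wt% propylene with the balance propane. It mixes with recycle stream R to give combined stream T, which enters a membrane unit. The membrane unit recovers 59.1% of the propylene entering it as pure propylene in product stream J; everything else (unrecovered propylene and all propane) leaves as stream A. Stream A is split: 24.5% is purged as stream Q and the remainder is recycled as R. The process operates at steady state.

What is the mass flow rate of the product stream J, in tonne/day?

91.28 tonne/day

propylene in T: m_A = 165×0.647 + (1−0.245)·(1−0.591)·m_A, so m_A = 106.76/0.6912 = 154.45 tonne/day.
Product J = 0.591×154.45 = 91.279 tonne/day.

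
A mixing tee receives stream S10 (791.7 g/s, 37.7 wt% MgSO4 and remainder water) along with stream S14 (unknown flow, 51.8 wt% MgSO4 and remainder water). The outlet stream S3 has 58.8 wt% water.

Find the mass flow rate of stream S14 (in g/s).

Let S14 be the unknown flow. Total out = 791.7 + S14.
water balance: 493.23 + 0.482·S14 = 0.588·(791.7 + S14)
(0.482 − 0.588)·S14 = 0.588×791.7 − 493.23 = -27.709
S14 = -27.709 / -0.106 = 261.41 g/s

261.4 g/s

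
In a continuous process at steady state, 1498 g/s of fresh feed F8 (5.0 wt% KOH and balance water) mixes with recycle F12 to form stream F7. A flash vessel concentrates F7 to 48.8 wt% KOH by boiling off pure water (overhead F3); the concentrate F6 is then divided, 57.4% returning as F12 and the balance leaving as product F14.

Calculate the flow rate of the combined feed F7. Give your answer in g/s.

Overall KOH balance (none leaves overhead): KOH in fresh feed = KOH in product, i.e. 1498×0.050 = (1−0.574)·F6·0.488.
F6 = 74.9/(0.488×0.426) = 360.29 g/s.
Recycle F12 = 0.574×360.29 = 206.81 g/s.
Combined feed F7 = 1498 + 206.81 = 1704.8 g/s.

1705 g/s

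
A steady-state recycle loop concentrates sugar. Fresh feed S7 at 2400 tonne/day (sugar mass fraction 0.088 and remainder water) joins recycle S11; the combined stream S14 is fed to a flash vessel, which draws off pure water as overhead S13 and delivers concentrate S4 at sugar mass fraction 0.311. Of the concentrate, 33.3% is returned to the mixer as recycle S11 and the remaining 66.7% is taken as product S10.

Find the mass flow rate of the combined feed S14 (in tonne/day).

2739 tonne/day

Overall sugar balance (none leaves overhead): sugar in fresh feed = sugar in product, i.e. 2400×0.088 = (1−0.333)·S4·0.311.
S4 = 211.2/(0.311×0.667) = 1018.1 tonne/day.
Recycle S11 = 0.333×1018.1 = 339.04 tonne/day.
Combined feed S14 = 2400 + 339.04 = 2739 tonne/day.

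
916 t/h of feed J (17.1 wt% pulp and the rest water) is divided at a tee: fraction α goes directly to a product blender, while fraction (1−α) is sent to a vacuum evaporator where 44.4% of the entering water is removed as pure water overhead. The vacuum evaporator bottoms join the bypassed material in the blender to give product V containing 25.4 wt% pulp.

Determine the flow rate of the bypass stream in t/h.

102.8 t/h

All 916×0.171 = 156.64 t/h of pulp reaches V, so V = 156.64/0.254 = 616.68 t/h and vapour = 299.32 t/h.
The evaporator receives (1−α)·916 of feed at 0.829 water and removes 0.444 of that water:
0.444×0.829×(1−α)×916 = 299.32
(1−α) = 299.32/337.16 = 0.8878;  α = 0.1122.
Bypass flow = 0.1122×916 = 102.79 t/h.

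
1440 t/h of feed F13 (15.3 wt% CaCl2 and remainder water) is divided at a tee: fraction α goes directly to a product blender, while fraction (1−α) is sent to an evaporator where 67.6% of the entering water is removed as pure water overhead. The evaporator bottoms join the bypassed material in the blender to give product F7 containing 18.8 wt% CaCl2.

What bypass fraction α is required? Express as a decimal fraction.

0.675

All 1440×0.153 = 220.32 t/h of CaCl2 reaches F7, so F7 = 220.32/0.188 = 1171.9 t/h and vapour = 268.09 t/h.
The evaporator receives (1−α)·1440 of feed at 0.847 water and removes 0.676 of that water:
0.676×0.847×(1−α)×1440 = 268.09
(1−α) = 268.09/824.5 = 0.3251;  α = 0.6749.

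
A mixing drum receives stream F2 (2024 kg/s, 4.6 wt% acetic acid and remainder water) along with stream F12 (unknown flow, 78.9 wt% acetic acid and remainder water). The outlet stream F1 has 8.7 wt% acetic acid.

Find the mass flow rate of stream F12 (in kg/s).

Let F12 be the unknown flow. Total out = 2024 + F12.
acetic acid balance: 93.104 + 0.789·F12 = 0.087·(2024 + F12)
(0.789 − 0.087)·F12 = 0.087×2024 − 93.104 = 82.984
F12 = 82.984 / 0.702 = 118.21 kg/s

118.2 kg/s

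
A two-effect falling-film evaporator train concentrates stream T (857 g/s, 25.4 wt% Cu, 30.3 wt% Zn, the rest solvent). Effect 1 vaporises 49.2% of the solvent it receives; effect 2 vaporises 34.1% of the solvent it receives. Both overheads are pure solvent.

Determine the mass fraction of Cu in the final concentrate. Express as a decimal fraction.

solvent in feed = 857×0.443 = 379.65 g/s.
After stage 1: solvent left = (1−0.492)×379.65 = 192.86; stream total = 670.21 g/s.
After stage 2: solvent left = (1−0.341)×192.86 = 127.1; final concentrate = 604.45 g/s.
Cu fraction = 217.68/604.45 = 0.360.

0.360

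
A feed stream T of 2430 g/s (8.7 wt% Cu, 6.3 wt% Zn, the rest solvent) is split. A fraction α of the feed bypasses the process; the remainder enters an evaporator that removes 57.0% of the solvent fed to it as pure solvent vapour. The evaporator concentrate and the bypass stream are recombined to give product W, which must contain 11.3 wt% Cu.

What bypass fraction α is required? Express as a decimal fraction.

All 2430×0.087 = 211.41 g/s of Cu reaches W, so W = 211.41/0.113 = 1870.9 g/s and vapour = 559.12 g/s.
The evaporator receives (1−α)·2430 of feed at 0.850 solvent and removes 0.570 of that solvent:
0.570×0.850×(1−α)×2430 = 559.12
(1−α) = 559.12/1177.3 = 0.4749;  α = 0.5251.

0.525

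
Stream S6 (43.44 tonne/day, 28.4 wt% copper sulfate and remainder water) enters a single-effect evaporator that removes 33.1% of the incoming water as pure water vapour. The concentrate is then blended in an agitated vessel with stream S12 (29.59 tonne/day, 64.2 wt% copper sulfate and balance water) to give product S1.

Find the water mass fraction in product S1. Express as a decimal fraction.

0.501

Vapour removed = 0.331×0.716×43.44 = 10.295 tonne/day; concentrate = 33.145 tonne/day.
water reaching the mixer = 20.808 (from concentrate) + 29.59×0.358 = 31.401 tonne/day.
Product flow = 33.145 + 29.59 = 62.735 tonne/day; water fraction = 0.501.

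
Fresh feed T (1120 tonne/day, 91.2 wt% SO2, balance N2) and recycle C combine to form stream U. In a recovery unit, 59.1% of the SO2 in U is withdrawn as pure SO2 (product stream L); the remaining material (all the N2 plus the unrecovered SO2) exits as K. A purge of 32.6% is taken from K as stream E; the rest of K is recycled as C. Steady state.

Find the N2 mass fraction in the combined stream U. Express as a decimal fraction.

N2 enters only via T and leaves only via the purge: 1120×0.088 = 0.326×(N2 in K), and the recovery unit passes all N2, so N2 in U = N2 in K = 302.33 tonne/day.
SO2 in U: m_A = 1120×0.912 + (1−0.326)·(1−0.591)·m_A, so m_A = 1021.4/0.7243 = 1410.2 tonne/day.
U = 1410.2 + 302.33 = 1712.5 tonne/day.
N2 fraction in U = 302.33/1712.5 = 0.177.

0.177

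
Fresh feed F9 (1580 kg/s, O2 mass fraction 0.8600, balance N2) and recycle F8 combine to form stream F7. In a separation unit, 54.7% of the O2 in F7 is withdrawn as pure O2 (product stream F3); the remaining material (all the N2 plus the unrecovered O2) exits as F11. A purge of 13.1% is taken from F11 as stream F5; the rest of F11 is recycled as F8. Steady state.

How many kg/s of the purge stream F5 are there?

N2 enters only via F9 and leaves only via the purge: 1580×0.140 = 0.131×(N2 in F11), and the separation unit passes all N2, so N2 in F7 = N2 in F11 = 1688.5 kg/s.
O2 in F7: m_A = 1580×0.860 + (1−0.131)·(1−0.547)·m_A, so m_A = 1358.8/0.6063 = 2241 kg/s.
F11 = (1−0.547)×2241 + 1688.5 = 2703.7 kg/s.
Purge F5 = 0.131×2703.7 = 354.19 kg/s.

354.2 kg/s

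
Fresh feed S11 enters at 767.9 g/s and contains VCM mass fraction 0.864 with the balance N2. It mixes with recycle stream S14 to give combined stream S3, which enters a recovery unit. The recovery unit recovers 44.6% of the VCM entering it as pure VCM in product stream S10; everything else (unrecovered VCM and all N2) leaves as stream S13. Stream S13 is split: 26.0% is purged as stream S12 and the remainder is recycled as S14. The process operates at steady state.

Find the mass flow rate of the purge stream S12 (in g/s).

N2 enters only via S11 and leaves only via the purge: 767.9×0.136 = 0.260×(N2 in S13), and the recovery unit passes all N2, so N2 in S3 = N2 in S13 = 401.67 g/s.
VCM in S3: m_A = 767.9×0.864 + (1−0.260)·(1−0.446)·m_A, so m_A = 663.47/0.5900 = 1124.4 g/s.
S13 = (1−0.446)×1124.4 + 401.67 = 1024.6 g/s.
Purge S12 = 0.260×1024.6 = 266.4 g/s.

266.4 g/s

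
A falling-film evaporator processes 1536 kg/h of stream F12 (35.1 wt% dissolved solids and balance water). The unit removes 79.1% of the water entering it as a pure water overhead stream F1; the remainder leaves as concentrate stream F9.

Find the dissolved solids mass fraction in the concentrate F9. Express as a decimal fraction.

0.7213

dissolved solids is not removed: 1536×0.351 = 539.14 kg/h of dissolved solids enters F9.
water entering = 1536×0.649 = 996.86 kg/h; overhead removed = 0.791×996.86 = 788.52 kg/h.
Concentrate = 1536 − 788.52 = 747.48 kg/h.
Mass fraction = 539.14/747.48 = 0.7213.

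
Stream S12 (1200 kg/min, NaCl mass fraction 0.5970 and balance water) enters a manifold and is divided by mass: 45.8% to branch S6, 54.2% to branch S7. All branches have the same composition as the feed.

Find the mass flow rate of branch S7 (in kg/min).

Branch S7 flow = 0.542×1200 = 650.4 kg/min.

650.4 kg/min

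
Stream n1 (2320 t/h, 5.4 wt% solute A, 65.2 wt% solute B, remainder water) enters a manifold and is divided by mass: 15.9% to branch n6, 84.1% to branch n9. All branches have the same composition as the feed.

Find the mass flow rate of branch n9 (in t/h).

Branch n9 flow = 0.841×2320 = 1951.1 t/h.

1951 t/h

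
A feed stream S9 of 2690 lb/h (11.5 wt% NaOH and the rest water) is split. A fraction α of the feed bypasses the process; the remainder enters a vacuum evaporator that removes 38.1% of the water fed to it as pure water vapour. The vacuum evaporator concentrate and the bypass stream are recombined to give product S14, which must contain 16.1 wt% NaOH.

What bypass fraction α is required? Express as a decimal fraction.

0.153

All 2690×0.115 = 309.35 lb/h of NaOH reaches S14, so S14 = 309.35/0.161 = 1921.4 lb/h and vapour = 768.57 lb/h.
The evaporator receives (1−α)·2690 of feed at 0.885 water and removes 0.381 of that water:
0.381×0.885×(1−α)×2690 = 768.57
(1−α) = 768.57/907.03 = 0.8474;  α = 0.1526.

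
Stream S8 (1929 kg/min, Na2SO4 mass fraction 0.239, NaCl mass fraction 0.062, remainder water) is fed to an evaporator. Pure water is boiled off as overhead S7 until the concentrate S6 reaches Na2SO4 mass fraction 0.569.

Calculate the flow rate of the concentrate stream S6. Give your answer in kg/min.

Na2SO4 is conserved: 1929×0.239 = 461.03 kg/min all reports to the concentrate.
Concentrate = 461.03/(target fraction) = 810.25 kg/min.

810.2 kg/min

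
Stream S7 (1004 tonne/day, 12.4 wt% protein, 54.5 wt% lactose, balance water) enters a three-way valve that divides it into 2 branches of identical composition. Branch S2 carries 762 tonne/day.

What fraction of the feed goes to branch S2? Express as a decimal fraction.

Fraction to S2 = 762/1004 = 0.7590.

0.759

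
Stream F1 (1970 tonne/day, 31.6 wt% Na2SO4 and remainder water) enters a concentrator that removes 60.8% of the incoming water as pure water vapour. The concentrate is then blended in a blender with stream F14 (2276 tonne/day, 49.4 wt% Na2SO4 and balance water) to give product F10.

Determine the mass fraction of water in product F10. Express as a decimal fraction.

0.4902

Vapour removed = 0.608×0.684×1970 = 819.27 tonne/day; concentrate = 1150.7 tonne/day.
water reaching the mixer = 528.21 (from concentrate) + 2276×0.506 = 1679.9 tonne/day.
Product flow = 1150.7 + 2276 = 3426.7 tonne/day; water fraction = 0.4902.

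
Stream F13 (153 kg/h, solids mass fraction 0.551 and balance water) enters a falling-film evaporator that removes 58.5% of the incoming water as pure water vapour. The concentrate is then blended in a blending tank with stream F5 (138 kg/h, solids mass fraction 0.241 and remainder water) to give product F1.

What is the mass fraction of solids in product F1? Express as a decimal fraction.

0.469

Vapour removed = 0.585×0.449×153 = 40.188 kg/h; concentrate = 112.81 kg/h.
solids reaching the mixer = 84.303 (from concentrate) + 138×0.241 = 117.56 kg/h.
Product flow = 112.81 + 138 = 250.81 kg/h; solids fraction = 0.469.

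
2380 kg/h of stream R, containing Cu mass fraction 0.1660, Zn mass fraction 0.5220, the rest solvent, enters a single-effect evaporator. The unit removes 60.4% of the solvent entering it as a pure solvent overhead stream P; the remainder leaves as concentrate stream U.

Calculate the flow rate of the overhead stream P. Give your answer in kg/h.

448.5 kg/h

solvent entering = 2380×0.312 = 742.56 kg/h; overhead removed = 0.604×742.56 = 448.51 kg/h.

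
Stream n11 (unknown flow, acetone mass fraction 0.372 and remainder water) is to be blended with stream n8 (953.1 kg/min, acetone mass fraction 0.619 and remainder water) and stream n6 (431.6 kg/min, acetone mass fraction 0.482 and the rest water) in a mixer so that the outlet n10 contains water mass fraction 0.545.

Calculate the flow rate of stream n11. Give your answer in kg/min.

Let n11 be the unknown flow. Total out = 1384.7 + n11.
water balance: 586.7 + 0.628·n11 = 0.545·(1384.7 + n11)
(0.628 − 0.545)·n11 = 0.545×1384.7 − 586.7 = 167.96
n11 = 167.96 / 0.083 = 2023.6 kg/min

2024 kg/min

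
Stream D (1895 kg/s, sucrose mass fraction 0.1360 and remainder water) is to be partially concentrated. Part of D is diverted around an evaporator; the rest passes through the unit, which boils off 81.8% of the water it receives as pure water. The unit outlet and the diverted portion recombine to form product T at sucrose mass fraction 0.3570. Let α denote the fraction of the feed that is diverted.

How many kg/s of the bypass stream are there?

235.2 kg/s

All 1895×0.136 = 257.72 kg/s of sucrose reaches T, so T = 257.72/0.357 = 721.9 kg/s and vapour = 1173.1 kg/s.
The evaporator receives (1−α)·1895 of feed at 0.864 water and removes 0.818 of that water:
0.818×0.864×(1−α)×1895 = 1173.1
(1−α) = 1173.1/1339.3 = 0.8759;  α = 0.1241.
Bypass flow = 0.1241×1895 = 235.16 kg/s.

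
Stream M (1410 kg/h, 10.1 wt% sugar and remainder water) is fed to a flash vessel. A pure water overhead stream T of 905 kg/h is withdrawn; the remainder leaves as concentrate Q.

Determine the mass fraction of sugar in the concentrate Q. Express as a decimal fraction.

0.282

sugar is not removed: 1410×0.101 = 142.41 kg/h of sugar enters Q.
Concentrate = 1410 − 905 = 505 kg/h.
Mass fraction = 142.41/505 = 0.282.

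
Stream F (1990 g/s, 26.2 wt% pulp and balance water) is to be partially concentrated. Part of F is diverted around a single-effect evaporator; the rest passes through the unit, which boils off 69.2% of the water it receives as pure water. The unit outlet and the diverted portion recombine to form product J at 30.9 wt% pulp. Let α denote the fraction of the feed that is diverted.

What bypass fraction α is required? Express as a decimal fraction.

0.702

All 1990×0.262 = 521.38 g/s of pulp reaches J, so J = 521.38/0.309 = 1687.3 g/s and vapour = 302.69 g/s.
The evaporator receives (1−α)·1990 of feed at 0.738 water and removes 0.692 of that water:
0.692×0.738×(1−α)×1990 = 302.69
(1−α) = 302.69/1016.3 = 0.2978;  α = 0.7022.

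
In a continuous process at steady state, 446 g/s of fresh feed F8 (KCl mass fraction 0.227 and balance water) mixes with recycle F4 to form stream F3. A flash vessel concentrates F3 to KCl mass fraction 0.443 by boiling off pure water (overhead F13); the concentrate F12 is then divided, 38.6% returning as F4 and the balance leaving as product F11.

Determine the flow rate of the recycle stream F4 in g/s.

Overall KCl balance (none leaves overhead): KCl in fresh feed = KCl in product, i.e. 446×0.227 = (1−0.386)·F12·0.443.
F12 = 101.24/(0.443×0.614) = 372.21 g/s.
Recycle F4 = 0.386×372.21 = 143.67 g/s.

143.7 g/s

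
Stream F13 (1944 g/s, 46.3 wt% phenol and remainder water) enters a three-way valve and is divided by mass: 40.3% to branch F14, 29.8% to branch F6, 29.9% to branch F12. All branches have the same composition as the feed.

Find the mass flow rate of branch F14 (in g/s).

Branch F14 flow = 0.403×1944 = 783.43 g/s.

783.4 g/s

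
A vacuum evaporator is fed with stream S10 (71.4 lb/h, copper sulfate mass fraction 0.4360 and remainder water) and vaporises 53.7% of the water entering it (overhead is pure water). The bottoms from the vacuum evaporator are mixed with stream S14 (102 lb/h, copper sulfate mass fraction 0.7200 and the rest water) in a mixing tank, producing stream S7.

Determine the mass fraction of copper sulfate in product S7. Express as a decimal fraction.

Vapour removed = 0.537×0.564×71.4 = 21.625 lb/h; concentrate = 49.775 lb/h.
copper sulfate reaching the mixer = 31.13 (from concentrate) + 102×0.720 = 104.57 lb/h.
Product flow = 49.775 + 102 = 151.78 lb/h; copper sulfate fraction = 0.6890.

0.6890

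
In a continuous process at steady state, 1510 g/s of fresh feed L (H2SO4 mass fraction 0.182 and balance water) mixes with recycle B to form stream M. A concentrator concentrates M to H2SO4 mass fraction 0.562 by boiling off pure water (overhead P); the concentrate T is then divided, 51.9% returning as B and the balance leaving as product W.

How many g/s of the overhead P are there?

Overall H2SO4 balance (none leaves overhead): H2SO4 in fresh feed = H2SO4 in product, i.e. 1510×0.182 = (1−0.519)·T·0.562.
T = 274.82/(0.562×0.481) = 1016.6 g/s.
Recycle B = 0.519×1016.6 = 527.64 g/s.
Combined feed M = 1510 + 527.64 = 2037.6 g/s.
Overhead P = M − T = 2037.6 − 1016.6 = 1021 g/s.

1021 g/s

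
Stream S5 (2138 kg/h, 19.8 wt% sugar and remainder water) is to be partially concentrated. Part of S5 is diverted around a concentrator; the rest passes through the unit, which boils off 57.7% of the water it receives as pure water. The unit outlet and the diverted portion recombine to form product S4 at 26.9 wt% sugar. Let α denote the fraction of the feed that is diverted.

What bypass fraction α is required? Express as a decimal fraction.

All 2138×0.198 = 423.32 kg/h of sugar reaches S4, so S4 = 423.32/0.269 = 1573.7 kg/h and vapour = 564.3 kg/h.
The evaporator receives (1−α)·2138 of feed at 0.802 water and removes 0.577 of that water:
0.577×0.802×(1−α)×2138 = 564.3
(1−α) = 564.3/989.37 = 0.5704;  α = 0.4296.

0.430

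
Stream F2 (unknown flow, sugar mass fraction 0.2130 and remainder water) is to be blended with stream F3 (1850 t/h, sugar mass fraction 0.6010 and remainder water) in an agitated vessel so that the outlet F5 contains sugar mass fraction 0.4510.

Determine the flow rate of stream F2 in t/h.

1166 t/h

Let F2 be the unknown flow. Total out = 1850 + F2.
sugar balance: 1111.8 + 0.213·F2 = 0.451·(1850 + F2)
(0.213 − 0.451)·F2 = 0.451×1850 − 1111.8 = -277.5
F2 = -277.5 / -0.238 = 1166 t/h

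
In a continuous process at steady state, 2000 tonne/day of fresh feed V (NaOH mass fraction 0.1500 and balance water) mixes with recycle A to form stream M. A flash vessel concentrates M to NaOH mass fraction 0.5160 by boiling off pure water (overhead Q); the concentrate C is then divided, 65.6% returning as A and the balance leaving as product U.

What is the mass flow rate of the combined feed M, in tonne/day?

3109 tonne/day

Overall NaOH balance (none leaves overhead): NaOH in fresh feed = NaOH in product, i.e. 2000×0.150 = (1−0.656)·C·0.516.
C = 300/(0.516×0.344) = 1690.1 tonne/day.
Recycle A = 0.656×1690.1 = 1108.7 tonne/day.
Combined feed M = 2000 + 1108.7 = 3108.7 tonne/day.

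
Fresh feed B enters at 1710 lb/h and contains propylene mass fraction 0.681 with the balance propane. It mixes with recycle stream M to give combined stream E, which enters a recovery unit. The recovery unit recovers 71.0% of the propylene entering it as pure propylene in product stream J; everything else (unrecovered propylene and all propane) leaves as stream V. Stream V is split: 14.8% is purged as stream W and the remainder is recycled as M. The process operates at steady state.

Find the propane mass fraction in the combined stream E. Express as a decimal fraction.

0.704

propane enters only via B and leaves only via the purge: 1710×0.319 = 0.148×(propane in V), and the recovery unit passes all propane, so propane in E = propane in V = 3685.7 lb/h.
propylene in E: m_A = 1710×0.681 + (1−0.148)·(1−0.710)·m_A, so m_A = 1164.5/0.7529 = 1546.7 lb/h.
E = 1546.7 + 3685.7 = 5232.4 lb/h.
propane fraction in E = 3685.7/5232.4 = 0.704.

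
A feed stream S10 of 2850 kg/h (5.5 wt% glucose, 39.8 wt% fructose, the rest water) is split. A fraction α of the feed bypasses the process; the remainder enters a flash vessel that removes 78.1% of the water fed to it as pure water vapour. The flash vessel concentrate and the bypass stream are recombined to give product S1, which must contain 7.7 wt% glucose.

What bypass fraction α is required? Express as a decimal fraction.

0.331

All 2850×0.055 = 156.75 kg/h of glucose reaches S1, so S1 = 156.75/0.077 = 2035.7 kg/h and vapour = 814.29 kg/h.
The evaporator receives (1−α)·2850 of feed at 0.547 water and removes 0.781 of that water:
0.781×0.547×(1−α)×2850 = 814.29
(1−α) = 814.29/1217.5 = 0.6688;  α = 0.3312.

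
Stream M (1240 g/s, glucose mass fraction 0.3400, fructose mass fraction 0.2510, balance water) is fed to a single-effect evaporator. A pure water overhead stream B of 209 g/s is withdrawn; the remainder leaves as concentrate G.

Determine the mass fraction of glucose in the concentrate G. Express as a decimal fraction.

0.4089

glucose is not removed: 1240×0.340 = 421.6 g/s of glucose enters G.
Concentrate = 1240 − 209 = 1031 g/s.
Mass fraction = 421.6/1031 = 0.4089.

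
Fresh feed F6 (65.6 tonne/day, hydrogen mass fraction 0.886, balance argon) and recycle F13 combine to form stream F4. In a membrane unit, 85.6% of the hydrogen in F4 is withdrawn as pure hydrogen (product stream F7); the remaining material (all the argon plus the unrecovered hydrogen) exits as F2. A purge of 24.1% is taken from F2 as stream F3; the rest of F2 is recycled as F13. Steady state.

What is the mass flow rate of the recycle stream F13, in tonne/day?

argon enters only via F6 and leaves only via the purge: 65.6×0.114 = 0.241×(argon in F2), and the membrane unit passes all argon, so argon in F4 = argon in F2 = 31.031 tonne/day.
hydrogen in F4: m_A = 65.6×0.886 + (1−0.241)·(1−0.856)·m_A, so m_A = 58.122/0.8907 = 65.254 tonne/day.
F2 = (1−0.856)×65.254 + 31.031 = 40.427 tonne/day.
Recycle F13 = (1−0.241)×40.427 = 30.684 tonne/day.

30.68 tonne/day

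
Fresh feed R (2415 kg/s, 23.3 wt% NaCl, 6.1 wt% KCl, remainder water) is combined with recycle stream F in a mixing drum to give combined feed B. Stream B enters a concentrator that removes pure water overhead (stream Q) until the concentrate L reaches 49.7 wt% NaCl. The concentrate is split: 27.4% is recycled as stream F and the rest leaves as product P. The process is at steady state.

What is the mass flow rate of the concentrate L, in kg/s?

1559 kg/s

Overall NaCl balance (none leaves overhead): NaCl in fresh feed = NaCl in product, i.e. 2415×0.233 = (1−0.274)·L·0.497.
L = 562.7/(0.497×0.726) = 1559.5 kg/s.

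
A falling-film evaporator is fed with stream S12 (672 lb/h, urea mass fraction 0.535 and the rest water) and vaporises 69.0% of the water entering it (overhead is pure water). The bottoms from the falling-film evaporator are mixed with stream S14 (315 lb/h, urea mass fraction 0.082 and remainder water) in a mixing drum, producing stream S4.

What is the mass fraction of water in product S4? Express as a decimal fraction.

0.500

Vapour removed = 0.690×0.465×672 = 215.61 lb/h; concentrate = 456.39 lb/h.
water reaching the mixer = 96.869 (from concentrate) + 315×0.918 = 386.04 lb/h.
Product flow = 456.39 + 315 = 771.39 lb/h; water fraction = 0.500.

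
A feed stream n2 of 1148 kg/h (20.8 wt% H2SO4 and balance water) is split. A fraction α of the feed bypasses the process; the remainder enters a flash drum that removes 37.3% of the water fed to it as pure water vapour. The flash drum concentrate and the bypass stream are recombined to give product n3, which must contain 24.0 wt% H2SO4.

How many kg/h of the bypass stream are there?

All 1148×0.208 = 238.78 kg/h of H2SO4 reaches n3, so n3 = 238.78/0.240 = 994.93 kg/h and vapour = 153.07 kg/h.
The evaporator receives (1−α)·1148 of feed at 0.792 water and removes 0.373 of that water:
0.373×0.792×(1−α)×1148 = 153.07
(1−α) = 153.07/339.14 = 0.4513;  α = 0.5487.
Bypass flow = 0.5487×1148 = 629.86 kg/h.

629.9 kg/h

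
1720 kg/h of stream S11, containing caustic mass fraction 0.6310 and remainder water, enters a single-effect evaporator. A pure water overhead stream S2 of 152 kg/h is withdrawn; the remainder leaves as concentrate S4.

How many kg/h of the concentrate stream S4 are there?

1568 kg/h

Concentrate = 1720 − 152 = 1568 kg/h.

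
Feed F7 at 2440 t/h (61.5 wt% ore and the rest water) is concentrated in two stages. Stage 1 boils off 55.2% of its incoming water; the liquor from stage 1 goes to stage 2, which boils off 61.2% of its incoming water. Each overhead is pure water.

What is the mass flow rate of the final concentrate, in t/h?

water in feed = 2440×0.385 = 939.4 t/h.
After stage 1: water left = (1−0.552)×939.4 = 420.85; stream total = 1921.5 t/h.
After stage 2: water left = (1−0.612)×420.85 = 163.29; final concentrate = 1663.9 t/h.

1664 t/h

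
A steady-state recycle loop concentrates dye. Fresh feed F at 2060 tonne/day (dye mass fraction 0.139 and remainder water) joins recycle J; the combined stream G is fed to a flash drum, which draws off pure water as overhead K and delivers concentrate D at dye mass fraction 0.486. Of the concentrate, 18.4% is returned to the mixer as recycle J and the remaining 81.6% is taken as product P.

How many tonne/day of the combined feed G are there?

2193 tonne/day

Overall dye balance (none leaves overhead): dye in fresh feed = dye in product, i.e. 2060×0.139 = (1−0.184)·D·0.486.
D = 286.34/(0.486×0.816) = 722.03 tonne/day.
Recycle J = 0.184×722.03 = 132.85 tonne/day.
Combined feed G = 2060 + 132.85 = 2192.9 tonne/day.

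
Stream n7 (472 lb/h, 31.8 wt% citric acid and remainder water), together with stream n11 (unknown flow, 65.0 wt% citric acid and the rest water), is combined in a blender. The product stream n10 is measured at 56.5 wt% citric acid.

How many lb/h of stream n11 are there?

1372 lb/h

Let n11 be the unknown flow. Total out = 472 + n11.
citric acid balance: 150.1 + 0.650·n11 = 0.565·(472 + n11)
(0.650 − 0.565)·n11 = 0.565×472 − 150.1 = 116.58
n11 = 116.58 / 0.085 = 1371.6 lb/h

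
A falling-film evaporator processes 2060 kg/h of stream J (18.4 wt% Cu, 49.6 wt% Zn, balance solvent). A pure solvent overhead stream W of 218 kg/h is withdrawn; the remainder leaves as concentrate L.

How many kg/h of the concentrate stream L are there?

1842 kg/h

Concentrate = 2060 − 218 = 1842 kg/h.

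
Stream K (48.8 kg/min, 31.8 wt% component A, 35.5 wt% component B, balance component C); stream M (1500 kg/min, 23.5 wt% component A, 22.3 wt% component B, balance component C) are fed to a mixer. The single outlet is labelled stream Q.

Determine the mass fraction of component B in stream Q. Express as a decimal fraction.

Total flow out = 48.8 + 1500 = 1548.8 kg/min.
component B in = 48.8×0.355 + 1500×0.223 = 351.82 kg/min.
component B mass fraction in Q = 351.82/1548.8 = 0.227.

0.227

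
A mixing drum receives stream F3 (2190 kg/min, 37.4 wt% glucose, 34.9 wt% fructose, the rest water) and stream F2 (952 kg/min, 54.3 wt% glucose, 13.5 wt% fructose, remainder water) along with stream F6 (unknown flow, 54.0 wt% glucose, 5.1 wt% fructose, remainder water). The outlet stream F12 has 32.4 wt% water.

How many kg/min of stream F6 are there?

Let F6 be the unknown flow. Total out = 3142 + F6.
water balance: 913.17 + 0.409·F6 = 0.324·(3142 + F6)
(0.409 − 0.324)·F6 = 0.324×3142 − 913.17 = 104.83
F6 = 104.83 / 0.085 = 1233.3 kg/min

1233 kg/min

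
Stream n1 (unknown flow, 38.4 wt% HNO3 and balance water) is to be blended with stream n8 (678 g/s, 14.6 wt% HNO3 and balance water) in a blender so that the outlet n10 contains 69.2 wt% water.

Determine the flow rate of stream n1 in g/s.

Let n1 be the unknown flow. Total out = 678 + n1.
water balance: 579.01 + 0.616·n1 = 0.692·(678 + n1)
(0.616 − 0.692)·n1 = 0.692×678 − 579.01 = -109.84
n1 = -109.84 / -0.076 = 1445.2 g/s

1445 g/s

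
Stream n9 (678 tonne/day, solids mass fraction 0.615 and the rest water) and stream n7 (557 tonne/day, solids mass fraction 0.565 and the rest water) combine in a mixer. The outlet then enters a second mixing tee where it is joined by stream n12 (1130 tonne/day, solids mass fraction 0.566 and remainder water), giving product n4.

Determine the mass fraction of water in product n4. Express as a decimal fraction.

Overall, product flow = 2365 tonne/day.
water in = 678×0.385 + 557×0.435 + 1130×0.434 = 993.75 tonne/day.
water fraction in n4 = 0.420.

0.420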